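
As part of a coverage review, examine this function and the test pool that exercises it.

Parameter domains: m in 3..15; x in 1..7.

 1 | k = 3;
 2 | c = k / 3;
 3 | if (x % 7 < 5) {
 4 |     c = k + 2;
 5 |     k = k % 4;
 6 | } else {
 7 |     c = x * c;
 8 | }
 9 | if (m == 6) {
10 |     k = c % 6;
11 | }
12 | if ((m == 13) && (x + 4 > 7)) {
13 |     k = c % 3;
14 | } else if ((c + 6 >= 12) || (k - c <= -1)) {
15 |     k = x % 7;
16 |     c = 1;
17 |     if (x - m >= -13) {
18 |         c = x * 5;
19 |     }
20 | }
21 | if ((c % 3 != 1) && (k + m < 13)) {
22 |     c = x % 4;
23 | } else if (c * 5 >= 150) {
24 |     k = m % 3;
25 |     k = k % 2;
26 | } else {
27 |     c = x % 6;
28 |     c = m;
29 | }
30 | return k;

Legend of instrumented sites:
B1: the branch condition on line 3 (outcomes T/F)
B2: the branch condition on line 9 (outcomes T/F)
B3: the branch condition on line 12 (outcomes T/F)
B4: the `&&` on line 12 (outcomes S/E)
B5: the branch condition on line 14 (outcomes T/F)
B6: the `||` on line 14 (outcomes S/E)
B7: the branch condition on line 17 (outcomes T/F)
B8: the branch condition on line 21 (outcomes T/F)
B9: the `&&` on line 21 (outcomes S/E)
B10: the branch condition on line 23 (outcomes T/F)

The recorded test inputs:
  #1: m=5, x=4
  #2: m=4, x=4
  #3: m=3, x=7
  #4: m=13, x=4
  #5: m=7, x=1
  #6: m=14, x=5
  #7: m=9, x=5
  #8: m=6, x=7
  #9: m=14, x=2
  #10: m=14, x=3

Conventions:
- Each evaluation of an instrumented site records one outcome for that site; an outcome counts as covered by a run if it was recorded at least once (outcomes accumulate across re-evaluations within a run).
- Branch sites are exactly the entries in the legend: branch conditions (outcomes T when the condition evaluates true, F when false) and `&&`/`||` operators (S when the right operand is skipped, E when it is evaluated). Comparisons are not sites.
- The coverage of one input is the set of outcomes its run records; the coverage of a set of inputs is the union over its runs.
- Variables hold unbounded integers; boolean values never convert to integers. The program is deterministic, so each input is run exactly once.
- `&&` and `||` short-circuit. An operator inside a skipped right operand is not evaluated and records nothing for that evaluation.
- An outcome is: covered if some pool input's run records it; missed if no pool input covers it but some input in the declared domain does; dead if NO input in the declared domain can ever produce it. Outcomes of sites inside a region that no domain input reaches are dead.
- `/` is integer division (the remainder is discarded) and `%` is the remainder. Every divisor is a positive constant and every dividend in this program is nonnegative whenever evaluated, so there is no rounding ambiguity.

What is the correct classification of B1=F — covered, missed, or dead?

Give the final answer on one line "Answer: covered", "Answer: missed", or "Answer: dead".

B1=F is recorded by pool input(s) 6, 7 -> covered

Answer: covered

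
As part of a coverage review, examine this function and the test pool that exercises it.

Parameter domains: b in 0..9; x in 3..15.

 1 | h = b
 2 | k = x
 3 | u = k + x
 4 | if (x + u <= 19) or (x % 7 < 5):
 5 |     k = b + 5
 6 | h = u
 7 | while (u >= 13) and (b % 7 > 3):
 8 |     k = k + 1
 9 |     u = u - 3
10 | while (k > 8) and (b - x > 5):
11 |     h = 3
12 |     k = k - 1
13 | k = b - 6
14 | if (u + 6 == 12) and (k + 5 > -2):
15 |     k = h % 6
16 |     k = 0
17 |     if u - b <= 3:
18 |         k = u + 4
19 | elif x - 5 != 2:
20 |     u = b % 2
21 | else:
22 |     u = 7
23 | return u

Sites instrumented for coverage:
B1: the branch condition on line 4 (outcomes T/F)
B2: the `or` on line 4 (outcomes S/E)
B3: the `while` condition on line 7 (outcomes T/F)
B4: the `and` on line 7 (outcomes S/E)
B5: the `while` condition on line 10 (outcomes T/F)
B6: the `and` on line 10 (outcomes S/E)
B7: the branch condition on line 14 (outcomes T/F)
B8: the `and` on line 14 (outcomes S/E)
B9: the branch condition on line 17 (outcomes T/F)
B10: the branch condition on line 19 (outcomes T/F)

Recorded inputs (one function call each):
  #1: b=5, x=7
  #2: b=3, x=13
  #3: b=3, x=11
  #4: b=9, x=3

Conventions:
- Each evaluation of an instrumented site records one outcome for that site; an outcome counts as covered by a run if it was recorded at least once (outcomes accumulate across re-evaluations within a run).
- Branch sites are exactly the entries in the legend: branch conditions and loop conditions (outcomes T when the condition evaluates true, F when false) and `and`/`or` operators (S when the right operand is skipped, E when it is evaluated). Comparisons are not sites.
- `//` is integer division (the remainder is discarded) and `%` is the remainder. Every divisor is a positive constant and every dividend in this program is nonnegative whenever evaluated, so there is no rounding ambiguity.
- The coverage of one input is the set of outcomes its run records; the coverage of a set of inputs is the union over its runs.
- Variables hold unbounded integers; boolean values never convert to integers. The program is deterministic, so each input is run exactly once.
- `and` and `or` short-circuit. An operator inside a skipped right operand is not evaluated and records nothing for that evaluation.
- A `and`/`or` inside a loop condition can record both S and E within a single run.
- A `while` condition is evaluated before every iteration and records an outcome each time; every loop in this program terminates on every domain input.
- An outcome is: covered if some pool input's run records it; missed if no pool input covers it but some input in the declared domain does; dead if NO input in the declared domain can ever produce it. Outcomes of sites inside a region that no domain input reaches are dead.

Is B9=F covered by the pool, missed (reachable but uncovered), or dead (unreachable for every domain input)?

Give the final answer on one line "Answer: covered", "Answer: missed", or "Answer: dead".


no pool input records B9=F
but domain input (b=0, x=3) does record it -> reachable, so missed
Answer: missed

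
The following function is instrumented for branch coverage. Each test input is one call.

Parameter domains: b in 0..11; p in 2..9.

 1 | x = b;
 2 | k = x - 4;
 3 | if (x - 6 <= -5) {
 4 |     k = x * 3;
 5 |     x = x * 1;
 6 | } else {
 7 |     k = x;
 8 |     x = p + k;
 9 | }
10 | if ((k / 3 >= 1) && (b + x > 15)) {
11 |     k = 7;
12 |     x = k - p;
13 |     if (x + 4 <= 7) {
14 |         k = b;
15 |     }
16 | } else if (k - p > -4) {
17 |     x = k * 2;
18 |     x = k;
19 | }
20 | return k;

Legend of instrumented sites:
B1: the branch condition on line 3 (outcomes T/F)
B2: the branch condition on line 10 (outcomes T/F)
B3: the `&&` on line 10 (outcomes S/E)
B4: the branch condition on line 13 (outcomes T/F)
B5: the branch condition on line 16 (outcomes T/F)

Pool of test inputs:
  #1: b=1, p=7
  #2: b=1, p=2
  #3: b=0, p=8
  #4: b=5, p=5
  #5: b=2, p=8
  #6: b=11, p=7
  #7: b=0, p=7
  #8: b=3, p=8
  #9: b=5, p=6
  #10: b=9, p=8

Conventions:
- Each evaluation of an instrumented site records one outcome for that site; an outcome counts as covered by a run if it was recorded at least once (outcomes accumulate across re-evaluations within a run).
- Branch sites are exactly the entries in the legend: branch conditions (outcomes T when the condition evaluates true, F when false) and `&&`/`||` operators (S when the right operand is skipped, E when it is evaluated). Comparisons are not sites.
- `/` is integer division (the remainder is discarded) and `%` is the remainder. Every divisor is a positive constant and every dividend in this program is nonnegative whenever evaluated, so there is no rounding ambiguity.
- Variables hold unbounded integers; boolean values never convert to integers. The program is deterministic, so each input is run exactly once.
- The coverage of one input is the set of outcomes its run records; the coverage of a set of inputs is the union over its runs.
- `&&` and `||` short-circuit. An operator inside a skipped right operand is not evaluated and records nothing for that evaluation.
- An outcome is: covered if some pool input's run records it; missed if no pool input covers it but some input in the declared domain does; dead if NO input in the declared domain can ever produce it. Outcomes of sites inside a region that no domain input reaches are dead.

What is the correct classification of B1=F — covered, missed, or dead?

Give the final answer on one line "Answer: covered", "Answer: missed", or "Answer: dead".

B1=F is recorded by pool input(s) 4, 5, 6, 8, 9, 10 -> covered

Answer: covered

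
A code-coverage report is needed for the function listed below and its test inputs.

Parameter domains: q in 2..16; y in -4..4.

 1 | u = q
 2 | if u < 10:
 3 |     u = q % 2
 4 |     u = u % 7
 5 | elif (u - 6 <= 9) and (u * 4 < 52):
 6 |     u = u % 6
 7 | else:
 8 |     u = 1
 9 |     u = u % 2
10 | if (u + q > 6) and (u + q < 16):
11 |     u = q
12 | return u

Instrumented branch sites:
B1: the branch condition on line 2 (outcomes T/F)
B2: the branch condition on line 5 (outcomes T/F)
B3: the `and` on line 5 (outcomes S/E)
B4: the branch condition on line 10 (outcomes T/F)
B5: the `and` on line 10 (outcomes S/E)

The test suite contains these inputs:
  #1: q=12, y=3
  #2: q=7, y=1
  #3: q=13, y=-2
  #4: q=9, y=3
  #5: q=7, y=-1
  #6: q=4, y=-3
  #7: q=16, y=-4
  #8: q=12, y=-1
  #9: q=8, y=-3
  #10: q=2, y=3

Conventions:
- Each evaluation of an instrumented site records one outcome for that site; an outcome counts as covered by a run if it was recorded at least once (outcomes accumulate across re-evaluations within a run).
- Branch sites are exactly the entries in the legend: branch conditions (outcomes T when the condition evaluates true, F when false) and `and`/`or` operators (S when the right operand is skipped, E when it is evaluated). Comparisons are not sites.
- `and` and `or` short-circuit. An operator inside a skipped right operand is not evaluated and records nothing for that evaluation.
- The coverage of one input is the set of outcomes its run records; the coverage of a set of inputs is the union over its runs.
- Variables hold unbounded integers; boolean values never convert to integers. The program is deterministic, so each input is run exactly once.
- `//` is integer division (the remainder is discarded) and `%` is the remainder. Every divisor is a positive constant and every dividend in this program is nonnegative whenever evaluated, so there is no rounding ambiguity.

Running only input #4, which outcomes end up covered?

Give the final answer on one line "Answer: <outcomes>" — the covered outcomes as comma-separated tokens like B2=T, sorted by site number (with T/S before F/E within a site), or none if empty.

Running input #4 (q=9, y=3), event by event:
  B1->T, B5->E, B4->T
as a set, this run covers: B1=T, B4=T, B5=E

Answer: B1=T, B4=T, B5=E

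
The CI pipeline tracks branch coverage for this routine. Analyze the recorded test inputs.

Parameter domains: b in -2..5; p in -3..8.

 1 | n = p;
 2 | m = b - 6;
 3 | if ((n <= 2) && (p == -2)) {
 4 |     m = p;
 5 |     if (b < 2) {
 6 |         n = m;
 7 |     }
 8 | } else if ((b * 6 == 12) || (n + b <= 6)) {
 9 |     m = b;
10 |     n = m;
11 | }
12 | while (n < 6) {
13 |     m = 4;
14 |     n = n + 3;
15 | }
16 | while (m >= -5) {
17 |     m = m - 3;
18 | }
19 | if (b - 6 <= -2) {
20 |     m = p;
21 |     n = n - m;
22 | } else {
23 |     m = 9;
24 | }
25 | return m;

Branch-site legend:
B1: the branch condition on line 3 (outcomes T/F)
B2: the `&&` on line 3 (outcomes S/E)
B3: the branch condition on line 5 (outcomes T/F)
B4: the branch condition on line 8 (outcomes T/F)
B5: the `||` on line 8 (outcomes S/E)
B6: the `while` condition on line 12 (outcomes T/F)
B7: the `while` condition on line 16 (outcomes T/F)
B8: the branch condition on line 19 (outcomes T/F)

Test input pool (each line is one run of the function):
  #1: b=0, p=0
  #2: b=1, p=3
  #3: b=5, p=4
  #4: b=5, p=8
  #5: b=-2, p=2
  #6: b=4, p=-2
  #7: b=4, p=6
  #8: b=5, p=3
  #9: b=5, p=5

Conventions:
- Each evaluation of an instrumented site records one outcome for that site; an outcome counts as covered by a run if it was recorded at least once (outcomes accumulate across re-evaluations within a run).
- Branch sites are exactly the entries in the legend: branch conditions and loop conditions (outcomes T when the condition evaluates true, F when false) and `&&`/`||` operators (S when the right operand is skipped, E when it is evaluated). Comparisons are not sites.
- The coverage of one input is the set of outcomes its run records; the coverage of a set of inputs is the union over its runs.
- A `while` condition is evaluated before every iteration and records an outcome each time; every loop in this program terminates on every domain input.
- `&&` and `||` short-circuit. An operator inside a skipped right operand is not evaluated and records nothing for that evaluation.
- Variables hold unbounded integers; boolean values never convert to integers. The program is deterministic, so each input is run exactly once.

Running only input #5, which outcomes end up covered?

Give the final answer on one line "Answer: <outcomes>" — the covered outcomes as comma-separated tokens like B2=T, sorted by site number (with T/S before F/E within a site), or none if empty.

Running input #5 (b=-2, p=2), event by event:
  B2->E, B1->F, B5->E, B4->T, B6->T, B6->T, B6->T, B6->F, B7->T, B7->T
  B7->T, B7->T, B7->F, B8->T
as a set, this run covers: B1=F, B2=E, B4=T, B5=E, B6=T, B6=F, B7=T, B7=F, B8=T

Answer: B1=F, B2=E, B4=T, B5=E, B6=T, B6=F, B7=T, B7=F, B8=T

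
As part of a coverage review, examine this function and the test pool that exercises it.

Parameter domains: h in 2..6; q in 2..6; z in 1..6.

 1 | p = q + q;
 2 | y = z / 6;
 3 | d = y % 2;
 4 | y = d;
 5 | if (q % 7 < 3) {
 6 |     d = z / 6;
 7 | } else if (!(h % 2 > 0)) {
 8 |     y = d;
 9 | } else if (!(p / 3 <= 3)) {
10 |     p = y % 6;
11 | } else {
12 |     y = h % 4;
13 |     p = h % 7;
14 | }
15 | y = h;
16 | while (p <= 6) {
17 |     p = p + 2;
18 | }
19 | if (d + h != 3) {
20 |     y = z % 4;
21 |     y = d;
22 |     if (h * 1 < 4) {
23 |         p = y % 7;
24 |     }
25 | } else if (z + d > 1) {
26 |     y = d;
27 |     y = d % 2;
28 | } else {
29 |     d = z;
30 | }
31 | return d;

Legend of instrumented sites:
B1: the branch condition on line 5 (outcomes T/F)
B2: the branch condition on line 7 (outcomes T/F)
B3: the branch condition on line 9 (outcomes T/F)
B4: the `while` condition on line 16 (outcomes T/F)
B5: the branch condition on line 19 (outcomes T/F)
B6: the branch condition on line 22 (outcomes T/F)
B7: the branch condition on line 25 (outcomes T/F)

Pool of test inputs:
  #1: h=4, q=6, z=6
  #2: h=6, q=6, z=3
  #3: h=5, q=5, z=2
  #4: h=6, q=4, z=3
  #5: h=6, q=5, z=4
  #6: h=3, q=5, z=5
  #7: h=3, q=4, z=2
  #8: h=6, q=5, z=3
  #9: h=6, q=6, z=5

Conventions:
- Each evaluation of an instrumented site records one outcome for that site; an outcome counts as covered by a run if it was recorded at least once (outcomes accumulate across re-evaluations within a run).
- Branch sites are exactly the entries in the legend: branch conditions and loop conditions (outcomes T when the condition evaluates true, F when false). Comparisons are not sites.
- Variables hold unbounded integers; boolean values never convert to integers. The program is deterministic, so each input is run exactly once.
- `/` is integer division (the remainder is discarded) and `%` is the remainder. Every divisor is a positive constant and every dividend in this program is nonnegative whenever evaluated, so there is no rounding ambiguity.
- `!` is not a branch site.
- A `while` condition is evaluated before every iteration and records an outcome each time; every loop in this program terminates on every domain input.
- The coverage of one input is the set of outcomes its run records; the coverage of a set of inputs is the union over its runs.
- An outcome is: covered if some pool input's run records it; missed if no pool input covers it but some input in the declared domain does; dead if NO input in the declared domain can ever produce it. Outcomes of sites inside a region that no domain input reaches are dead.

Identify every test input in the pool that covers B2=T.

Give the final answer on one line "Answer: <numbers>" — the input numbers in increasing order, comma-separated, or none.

input #1 (h=4, q=6, z=6): covers B2=T
input #2 (h=6, q=6, z=3): covers B2=T
input #3 (h=5, q=5, z=2): misses B2=T
input #4 (h=6, q=4, z=3): covers B2=T
input #5 (h=6, q=5, z=4): covers B2=T
input #6 (h=3, q=5, z=5): misses B2=T
input #7 (h=3, q=4, z=2): misses B2=T
input #8 (h=6, q=5, z=3): covers B2=T
input #9 (h=6, q=6, z=5): covers B2=T

Answer: 1, 2, 4, 5, 8, 9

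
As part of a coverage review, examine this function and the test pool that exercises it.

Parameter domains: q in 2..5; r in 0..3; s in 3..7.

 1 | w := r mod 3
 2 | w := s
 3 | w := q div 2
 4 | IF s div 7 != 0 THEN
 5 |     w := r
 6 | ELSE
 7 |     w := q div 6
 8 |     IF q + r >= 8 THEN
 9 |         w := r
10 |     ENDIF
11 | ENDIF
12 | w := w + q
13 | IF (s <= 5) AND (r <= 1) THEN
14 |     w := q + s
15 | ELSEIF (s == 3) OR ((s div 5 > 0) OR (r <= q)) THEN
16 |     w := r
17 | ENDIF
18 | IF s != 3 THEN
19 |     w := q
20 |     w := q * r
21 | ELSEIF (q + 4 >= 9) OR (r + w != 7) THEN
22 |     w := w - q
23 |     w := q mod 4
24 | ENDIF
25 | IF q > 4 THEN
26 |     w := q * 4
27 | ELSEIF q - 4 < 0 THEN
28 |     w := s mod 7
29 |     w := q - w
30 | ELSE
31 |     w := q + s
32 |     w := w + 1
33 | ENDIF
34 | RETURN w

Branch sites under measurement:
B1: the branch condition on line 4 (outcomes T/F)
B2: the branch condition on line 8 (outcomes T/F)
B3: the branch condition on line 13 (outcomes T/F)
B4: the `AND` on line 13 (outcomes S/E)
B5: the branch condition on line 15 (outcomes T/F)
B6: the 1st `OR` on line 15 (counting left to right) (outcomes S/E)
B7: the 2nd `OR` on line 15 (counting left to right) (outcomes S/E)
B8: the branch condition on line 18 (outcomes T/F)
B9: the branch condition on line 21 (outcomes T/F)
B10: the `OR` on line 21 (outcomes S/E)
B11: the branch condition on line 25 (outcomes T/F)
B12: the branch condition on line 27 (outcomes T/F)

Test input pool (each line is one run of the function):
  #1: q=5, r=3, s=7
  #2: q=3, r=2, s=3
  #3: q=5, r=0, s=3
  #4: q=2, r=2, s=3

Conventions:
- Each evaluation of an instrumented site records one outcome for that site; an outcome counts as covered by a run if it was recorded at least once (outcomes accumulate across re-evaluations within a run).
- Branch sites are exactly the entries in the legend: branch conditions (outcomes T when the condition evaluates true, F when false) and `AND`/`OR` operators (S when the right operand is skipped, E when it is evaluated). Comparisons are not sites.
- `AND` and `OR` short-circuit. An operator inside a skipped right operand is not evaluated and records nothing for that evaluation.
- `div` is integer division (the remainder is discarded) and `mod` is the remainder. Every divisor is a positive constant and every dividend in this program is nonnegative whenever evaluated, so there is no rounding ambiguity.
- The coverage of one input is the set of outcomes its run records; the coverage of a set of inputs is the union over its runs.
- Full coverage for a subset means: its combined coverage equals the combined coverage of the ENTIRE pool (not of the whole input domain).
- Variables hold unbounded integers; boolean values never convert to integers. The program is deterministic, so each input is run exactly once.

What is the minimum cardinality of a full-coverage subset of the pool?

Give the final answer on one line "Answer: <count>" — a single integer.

run #1 (q=5, r=3, s=7) records B1=T, B3=F, B4=S, B5=T, B6=E, B7=S, B8=T, B11=T
run #2 (q=3, r=2, s=3) records B1=F, B2=F, B3=F, B4=E, B5=T, B6=S, B8=F, B9=T, B10=E, B11=F, B12=T
run #3 (q=5, r=0, s=3) records B1=F, B2=F, B3=T, B4=E, B8=F, B9=T, B10=S, B11=T
run #4 (q=2, r=2, s=3) records B1=F, B2=F, B3=F, B4=E, B5=T, B6=S, B8=F, B9=T, B10=E, B11=F, B12=T
the full pool covers 19 outcomes: B1=T, B1=F, B2=F, B3=T, B3=F, B4=S, B4=E, B5=T, B6=S, B6=E, B7=S, B8=T, B8=F, B9=T, B10=S, B10=E, B11=T, B11=F, B12=T
no size-1 subset reaches all 19 outcomes (best union: 11/19)
no size-2 subset reaches all 19 outcomes (best union: 17/19)
size 3: inputs {1, 2, 3} cover all 19 outcomes, and no lexicographically smaller subset of this size does

Answer: 3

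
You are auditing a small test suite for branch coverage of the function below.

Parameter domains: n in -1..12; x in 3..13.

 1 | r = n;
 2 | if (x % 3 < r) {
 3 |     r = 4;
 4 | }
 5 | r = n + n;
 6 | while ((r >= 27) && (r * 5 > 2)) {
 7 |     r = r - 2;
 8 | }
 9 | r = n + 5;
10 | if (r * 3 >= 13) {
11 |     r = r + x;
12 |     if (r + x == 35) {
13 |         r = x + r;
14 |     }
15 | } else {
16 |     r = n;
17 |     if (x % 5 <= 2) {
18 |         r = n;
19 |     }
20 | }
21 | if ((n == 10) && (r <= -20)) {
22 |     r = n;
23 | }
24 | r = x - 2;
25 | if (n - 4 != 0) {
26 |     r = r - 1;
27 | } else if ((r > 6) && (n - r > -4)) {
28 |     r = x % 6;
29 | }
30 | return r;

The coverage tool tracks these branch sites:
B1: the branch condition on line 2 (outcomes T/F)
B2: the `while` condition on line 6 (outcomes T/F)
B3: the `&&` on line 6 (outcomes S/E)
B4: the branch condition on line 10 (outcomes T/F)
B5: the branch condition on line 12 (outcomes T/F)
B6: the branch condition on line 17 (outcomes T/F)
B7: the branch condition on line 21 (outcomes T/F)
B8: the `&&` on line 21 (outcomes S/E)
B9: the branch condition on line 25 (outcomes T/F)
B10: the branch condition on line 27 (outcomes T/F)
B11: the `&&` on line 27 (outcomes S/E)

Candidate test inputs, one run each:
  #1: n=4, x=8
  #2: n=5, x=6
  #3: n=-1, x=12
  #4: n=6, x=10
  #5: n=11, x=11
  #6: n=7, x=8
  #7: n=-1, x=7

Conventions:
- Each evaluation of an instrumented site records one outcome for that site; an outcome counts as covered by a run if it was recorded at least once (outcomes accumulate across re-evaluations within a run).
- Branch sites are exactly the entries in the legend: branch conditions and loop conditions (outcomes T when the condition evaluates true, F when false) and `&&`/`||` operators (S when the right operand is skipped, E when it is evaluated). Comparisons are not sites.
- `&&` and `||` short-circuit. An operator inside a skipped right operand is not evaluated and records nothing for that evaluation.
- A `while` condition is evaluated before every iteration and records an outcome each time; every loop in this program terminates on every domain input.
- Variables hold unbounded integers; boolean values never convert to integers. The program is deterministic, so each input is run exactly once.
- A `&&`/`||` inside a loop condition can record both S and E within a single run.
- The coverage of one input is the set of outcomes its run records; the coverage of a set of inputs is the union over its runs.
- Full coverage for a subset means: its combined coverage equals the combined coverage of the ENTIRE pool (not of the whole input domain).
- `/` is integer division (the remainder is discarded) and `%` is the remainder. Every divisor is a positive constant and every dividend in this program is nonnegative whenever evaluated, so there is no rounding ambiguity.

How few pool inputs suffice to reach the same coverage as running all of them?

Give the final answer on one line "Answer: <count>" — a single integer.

#1 (n=4, x=8) -> B1->T, B3->S, B2->F, B4->T, B5->F, B8->S, B7->F, B9->F, B11->S, B10->F; covered: B1=T, B2=F, B3=S, B4=T, B5=F, B7=F, B8=S, B9=F, B10=F, B11=S
#2 (n=5, x=6) -> B1->T, B3->S, B2->F, B4->T, B5->F, B8->S, B7->F, B9->T; covered: B1=T, B2=F, B3=S, B4=T, B5=F, B7=F, B8=S, B9=T
#3 (n=-1, x=12) -> B1->F, B3->S, B2->F, B4->F, B6->T, B8->S, B7->F, B9->T; covered: B1=F, B2=F, B3=S, B4=F, B6=T, B7=F, B8=S, B9=T
#4 (n=6, x=10) -> B1->T, B3->S, B2->F, B4->T, B5->F, B8->S, B7->F, B9->T; covered: B1=T, B2=F, B3=S, B4=T, B5=F, B7=F, B8=S, B9=T
#5 (n=11, x=11) -> B1->T, B3->S, B2->F, B4->T, B5->F, B8->S, B7->F, B9->T; covered: B1=T, B2=F, B3=S, B4=T, B5=F, B7=F, B8=S, B9=T
#6 (n=7, x=8) -> B1->T, B3->S, B2->F, B4->T, B5->F, B8->S, B7->F, B9->T; covered: B1=T, B2=F, B3=S, B4=T, B5=F, B7=F, B8=S, B9=T
#7 (n=-1, x=7) -> B1->F, B3->S, B2->F, B4->F, B6->T, B8->S, B7->F, B9->T; covered: B1=F, B2=F, B3=S, B4=F, B6=T, B7=F, B8=S, B9=T
pool-wide coverage (14 outcomes): B1=T, B1=F, B2=F, B3=S, B4=T, B4=F, B5=F, B6=T, B7=F, B8=S, B9=T, B9=F, B10=F, B11=S
checked all size-1 subsets: none covers 14 outcomes (max 10/14)
size 2: inputs {1, 3} cover all 14 outcomes, and no lexicographically smaller subset of this size does

Answer: 2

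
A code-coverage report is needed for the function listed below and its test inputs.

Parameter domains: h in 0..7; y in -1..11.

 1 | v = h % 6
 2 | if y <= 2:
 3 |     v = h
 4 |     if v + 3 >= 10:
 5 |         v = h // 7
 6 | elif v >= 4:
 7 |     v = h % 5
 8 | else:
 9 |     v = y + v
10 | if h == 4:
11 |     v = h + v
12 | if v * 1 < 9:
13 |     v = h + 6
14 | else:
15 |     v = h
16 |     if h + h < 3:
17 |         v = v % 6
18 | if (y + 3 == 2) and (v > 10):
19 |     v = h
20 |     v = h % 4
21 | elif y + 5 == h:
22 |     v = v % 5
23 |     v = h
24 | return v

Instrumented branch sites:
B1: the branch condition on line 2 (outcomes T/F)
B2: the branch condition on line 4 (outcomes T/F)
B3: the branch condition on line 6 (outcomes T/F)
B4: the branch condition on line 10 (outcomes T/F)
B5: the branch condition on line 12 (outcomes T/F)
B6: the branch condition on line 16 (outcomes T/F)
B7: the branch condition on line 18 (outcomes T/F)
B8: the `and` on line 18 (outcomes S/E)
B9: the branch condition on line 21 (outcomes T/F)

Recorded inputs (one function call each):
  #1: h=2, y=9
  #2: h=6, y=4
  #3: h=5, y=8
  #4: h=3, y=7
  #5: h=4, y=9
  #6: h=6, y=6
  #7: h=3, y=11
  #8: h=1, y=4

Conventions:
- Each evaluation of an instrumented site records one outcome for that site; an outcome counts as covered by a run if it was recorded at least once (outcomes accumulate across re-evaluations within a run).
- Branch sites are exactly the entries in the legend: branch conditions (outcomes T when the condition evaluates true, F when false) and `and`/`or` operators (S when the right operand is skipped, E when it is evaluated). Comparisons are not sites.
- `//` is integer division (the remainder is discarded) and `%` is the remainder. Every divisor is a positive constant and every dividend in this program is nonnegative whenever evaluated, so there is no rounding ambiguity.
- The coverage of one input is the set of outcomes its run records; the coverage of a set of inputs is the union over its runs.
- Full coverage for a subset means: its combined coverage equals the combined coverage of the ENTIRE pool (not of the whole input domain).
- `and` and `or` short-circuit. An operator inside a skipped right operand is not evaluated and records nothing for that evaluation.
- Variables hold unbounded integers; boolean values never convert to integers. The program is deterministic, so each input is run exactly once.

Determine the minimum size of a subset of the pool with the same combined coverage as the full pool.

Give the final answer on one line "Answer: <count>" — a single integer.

input #1, h=2, y=9: events B1->F, B3->F, B4->F, B5->F, B6->F, B8->S, B7->F, B9->F; outcomes B1=F, B3=F, B4=F, B5=F, B6=F, B7=F, B8=S, B9=F
input #2, h=6, y=4: events B1->F, B3->F, B4->F, B5->T, B8->S, B7->F, B9->F; outcomes B1=F, B3=F, B4=F, B5=T, B7=F, B8=S, B9=F
input #3, h=5, y=8: events B1->F, B3->T, B4->F, B5->T, B8->S, B7->F, B9->F; outcomes B1=F, B3=T, B4=F, B5=T, B7=F, B8=S, B9=F
input #4, h=3, y=7: events B1->F, B3->F, B4->F, B5->F, B6->F, B8->S, B7->F, B9->F; outcomes B1=F, B3=F, B4=F, B5=F, B6=F, B7=F, B8=S, B9=F
input #5, h=4, y=9: events B1->F, B3->T, B4->T, B5->T, B8->S, B7->F, B9->F; outcomes B1=F, B3=T, B4=T, B5=T, B7=F, B8=S, B9=F
input #6, h=6, y=6: events B1->F, B3->F, B4->F, B5->T, B8->S, B7->F, B9->F; outcomes B1=F, B3=F, B4=F, B5=T, B7=F, B8=S, B9=F
input #7, h=3, y=11: events B1->F, B3->F, B4->F, B5->F, B6->F, B8->S, B7->F, B9->F; outcomes B1=F, B3=F, B4=F, B5=F, B6=F, B7=F, B8=S, B9=F
input #8, h=1, y=4: events B1->F, B3->F, B4->F, B5->T, B8->S, B7->F, B9->F; outcomes B1=F, B3=F, B4=F, B5=T, B7=F, B8=S, B9=F
the full pool covers 11 outcomes: B1=F, B3=T, B3=F, B4=T, B4=F, B5=T, B5=F, B6=F, B7=F, B8=S, B9=F
no size-1 subset reaches all 11 outcomes (best union: 8/11)
size 2: inputs {1, 5} cover all 11 outcomes, and no lexicographically smaller subset of this size does

Answer: 2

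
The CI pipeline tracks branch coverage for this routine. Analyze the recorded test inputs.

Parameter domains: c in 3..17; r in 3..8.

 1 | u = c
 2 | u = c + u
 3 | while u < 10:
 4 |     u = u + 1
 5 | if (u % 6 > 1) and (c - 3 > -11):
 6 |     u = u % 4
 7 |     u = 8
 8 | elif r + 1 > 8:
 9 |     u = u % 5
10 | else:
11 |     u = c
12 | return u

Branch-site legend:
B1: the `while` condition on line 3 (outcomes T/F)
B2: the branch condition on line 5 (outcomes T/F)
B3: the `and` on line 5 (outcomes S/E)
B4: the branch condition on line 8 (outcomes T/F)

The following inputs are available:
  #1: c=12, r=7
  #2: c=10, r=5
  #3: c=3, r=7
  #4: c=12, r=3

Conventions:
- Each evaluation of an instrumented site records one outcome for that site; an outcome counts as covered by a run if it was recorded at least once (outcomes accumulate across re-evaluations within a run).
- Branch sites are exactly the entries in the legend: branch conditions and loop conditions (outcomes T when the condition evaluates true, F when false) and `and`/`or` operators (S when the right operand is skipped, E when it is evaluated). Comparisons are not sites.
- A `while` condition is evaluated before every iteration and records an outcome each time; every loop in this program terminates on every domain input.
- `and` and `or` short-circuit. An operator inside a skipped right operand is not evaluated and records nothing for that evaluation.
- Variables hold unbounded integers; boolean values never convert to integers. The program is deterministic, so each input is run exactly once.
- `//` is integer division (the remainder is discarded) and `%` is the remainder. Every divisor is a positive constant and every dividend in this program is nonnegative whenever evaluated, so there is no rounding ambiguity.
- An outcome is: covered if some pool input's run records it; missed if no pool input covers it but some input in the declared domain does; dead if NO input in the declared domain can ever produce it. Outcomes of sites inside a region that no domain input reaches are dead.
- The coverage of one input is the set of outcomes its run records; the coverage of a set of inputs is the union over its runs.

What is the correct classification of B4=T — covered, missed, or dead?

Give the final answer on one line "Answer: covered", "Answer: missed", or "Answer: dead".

no pool input records B4=T
but domain input (c=6, r=8) does record it -> reachable, so missed

Answer: missed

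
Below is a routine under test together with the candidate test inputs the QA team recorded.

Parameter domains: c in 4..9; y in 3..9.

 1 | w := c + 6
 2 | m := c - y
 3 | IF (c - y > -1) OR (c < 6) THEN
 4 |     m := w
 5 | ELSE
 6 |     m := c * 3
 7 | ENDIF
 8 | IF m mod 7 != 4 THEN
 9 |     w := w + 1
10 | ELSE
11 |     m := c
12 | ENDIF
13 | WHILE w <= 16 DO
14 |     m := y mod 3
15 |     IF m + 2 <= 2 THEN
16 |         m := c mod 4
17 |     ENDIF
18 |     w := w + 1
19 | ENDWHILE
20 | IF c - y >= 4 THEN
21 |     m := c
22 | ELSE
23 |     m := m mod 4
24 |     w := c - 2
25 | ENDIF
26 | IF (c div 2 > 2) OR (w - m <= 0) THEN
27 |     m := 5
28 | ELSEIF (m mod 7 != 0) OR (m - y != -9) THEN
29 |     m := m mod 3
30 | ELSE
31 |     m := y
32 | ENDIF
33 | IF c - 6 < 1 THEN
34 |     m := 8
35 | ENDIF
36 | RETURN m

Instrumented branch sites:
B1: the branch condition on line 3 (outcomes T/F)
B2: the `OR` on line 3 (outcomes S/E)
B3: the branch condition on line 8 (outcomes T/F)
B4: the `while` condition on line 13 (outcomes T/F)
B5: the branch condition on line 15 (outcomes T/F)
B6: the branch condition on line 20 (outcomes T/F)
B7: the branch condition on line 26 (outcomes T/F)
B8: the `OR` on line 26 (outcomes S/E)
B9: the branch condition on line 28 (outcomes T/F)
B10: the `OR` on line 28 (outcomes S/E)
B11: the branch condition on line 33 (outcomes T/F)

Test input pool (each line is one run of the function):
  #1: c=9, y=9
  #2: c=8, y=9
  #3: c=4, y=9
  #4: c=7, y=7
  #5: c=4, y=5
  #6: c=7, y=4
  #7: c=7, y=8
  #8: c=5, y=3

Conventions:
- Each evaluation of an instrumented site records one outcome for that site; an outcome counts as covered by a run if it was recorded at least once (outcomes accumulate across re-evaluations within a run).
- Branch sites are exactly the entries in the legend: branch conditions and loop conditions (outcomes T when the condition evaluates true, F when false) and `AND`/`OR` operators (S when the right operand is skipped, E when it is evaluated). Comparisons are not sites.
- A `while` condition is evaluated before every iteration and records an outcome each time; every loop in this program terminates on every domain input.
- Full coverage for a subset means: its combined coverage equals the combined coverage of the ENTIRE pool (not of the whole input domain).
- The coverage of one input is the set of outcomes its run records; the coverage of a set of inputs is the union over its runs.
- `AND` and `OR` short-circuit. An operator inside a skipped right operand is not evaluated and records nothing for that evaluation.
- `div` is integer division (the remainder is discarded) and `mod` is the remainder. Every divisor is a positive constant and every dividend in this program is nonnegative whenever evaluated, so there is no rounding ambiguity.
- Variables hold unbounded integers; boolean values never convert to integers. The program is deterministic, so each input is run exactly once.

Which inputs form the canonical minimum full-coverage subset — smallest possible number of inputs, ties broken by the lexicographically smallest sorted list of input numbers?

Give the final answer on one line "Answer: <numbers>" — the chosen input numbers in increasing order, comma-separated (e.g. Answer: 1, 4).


input #1, c=9, y=9: events B2->S, B1->T, B3->T, B4->T, B5->T, B4->F, B6->F, B8->S, B7->T, B11->F; outcomes B1=T, B2=S, B3=T, B4=T, B4=F, B5=T, B6=F, B7=T, B8=S, B11=F
input #2, c=8, y=9: events B2->E, B1->F, B3->T, B4->T, B5->T, B4->T, B5->T, B4->F, B6->F, B8->S, B7->T, B11->F; outcomes B1=F, B2=E, B3=T, B4=T, B4=F, B5=T, B6=F, B7=T, B8=S, B11=F
input #3, c=4, y=9: events B2->E, B1->T, B3->T, B4->T, B5->T, B4->T, B5->T, B4->T, B5->T, B4->T, B5->T, B4->T, B5->T, B4->T, ...; outcomes B1=T, B2=E, B3=T, B4=T, B4=F, B5=T, B6=F, B7=F, B8=E, B9=F, B10=E, B11=T
input #4, c=7, y=7: events B2->S, B1->T, B3->T, B4->T, B5->F, B4->T, B5->F, B4->T, B5->F, B4->F, B6->F, B8->S, B7->T, B11->F; outcomes B1=T, B2=S, B3=T, B4=T, B4=F, B5=F, B6=F, B7=T, B8=S, B11=F
input #5, c=4, y=5: events B2->E, B1->T, B3->T, B4->T, B5->F, B4->T, B5->F, B4->T, B5->F, B4->T, B5->F, B4->T, B5->F, B4->T, ...; outcomes B1=T, B2=E, B3=T, B4=T, B4=F, B5=F, B6=F, B7=T, B8=E, B11=T
input #6, c=7, y=4: events B2->S, B1->T, B3->T, B4->T, B5->F, B4->T, B5->F, B4->T, B5->F, B4->F, B6->F, B8->S, B7->T, B11->F; outcomes B1=T, B2=S, B3=T, B4=T, B4=F, B5=F, B6=F, B7=T, B8=S, B11=F
input #7, c=7, y=8: events B2->E, B1->F, B3->T, B4->T, B5->F, B4->T, B5->F, B4->T, B5->F, B4->F, B6->F, B8->S, B7->T, B11->F; outcomes B1=F, B2=E, B3=T, B4=T, B4=F, B5=F, B6=F, B7=T, B8=S, B11=F
input #8, c=5, y=3: events B2->S, B1->T, B3->F, B4->T, B5->T, B4->T, B5->T, B4->T, B5->T, B4->T, B5->T, B4->T, B5->T, B4->T, ...; outcomes B1=T, B2=S, B3=F, B4=T, B4=F, B5=T, B6=F, B7=F, B8=E, B9=T, B10=S, B11=T
together the pool reaches 21 outcomes: B1=T, B1=F, B2=S, B2=E, B3=T, B3=F, B4=T, B4=F, B5=T, B5=F, B6=F, B7=T, B7=F, B8=S, B8=E, B9=T, B9=F, B10=S, B10=E, B11=T, B11=F
size 1 is not enough: best union over all size-1 subsets is 12/21
size 2 is not enough: best union over all size-2 subsets is 19/21
at size 3, {3, 7, 8} reaches all 21 outcomes; every lexicographically earlier size-3 subset fails
Answer: 3, 7, 8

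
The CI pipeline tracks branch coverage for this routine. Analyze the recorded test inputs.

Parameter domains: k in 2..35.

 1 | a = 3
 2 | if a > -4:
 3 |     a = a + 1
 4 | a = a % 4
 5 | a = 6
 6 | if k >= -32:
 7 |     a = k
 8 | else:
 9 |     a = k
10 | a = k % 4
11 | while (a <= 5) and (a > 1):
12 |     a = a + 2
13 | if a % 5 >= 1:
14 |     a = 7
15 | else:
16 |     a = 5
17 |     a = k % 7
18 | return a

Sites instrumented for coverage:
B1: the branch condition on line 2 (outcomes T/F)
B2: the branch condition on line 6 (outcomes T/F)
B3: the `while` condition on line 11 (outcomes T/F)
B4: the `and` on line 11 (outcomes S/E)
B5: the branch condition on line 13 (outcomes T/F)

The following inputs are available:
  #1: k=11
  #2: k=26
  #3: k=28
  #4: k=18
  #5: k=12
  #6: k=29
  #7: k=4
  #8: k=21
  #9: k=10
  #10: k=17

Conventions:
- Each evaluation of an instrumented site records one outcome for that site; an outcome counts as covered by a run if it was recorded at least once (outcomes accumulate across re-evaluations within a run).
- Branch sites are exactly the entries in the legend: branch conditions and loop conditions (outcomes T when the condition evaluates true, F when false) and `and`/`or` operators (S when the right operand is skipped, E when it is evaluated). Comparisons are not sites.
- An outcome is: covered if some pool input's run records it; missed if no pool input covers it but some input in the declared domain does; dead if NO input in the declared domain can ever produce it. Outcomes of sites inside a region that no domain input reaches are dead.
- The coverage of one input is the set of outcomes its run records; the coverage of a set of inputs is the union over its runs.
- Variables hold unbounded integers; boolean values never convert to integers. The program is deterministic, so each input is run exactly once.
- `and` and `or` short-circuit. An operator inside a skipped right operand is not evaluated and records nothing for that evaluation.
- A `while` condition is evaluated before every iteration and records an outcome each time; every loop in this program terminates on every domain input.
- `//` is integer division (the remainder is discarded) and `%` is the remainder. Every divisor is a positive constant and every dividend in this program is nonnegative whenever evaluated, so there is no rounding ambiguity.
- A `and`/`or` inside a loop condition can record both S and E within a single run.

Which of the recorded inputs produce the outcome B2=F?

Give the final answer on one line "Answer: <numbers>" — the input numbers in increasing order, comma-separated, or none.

input #1 (k=11): does not produce B2=F
input #2 (k=26): does not produce B2=F
input #3 (k=28): does not produce B2=F
input #4 (k=18): does not produce B2=F
input #5 (k=12): does not produce B2=F
input #6 (k=29): does not produce B2=F
input #7 (k=4): does not produce B2=F
input #8 (k=21): does not produce B2=F
input #9 (k=10): does not produce B2=F
input #10 (k=17): does not produce B2=F

Answer: none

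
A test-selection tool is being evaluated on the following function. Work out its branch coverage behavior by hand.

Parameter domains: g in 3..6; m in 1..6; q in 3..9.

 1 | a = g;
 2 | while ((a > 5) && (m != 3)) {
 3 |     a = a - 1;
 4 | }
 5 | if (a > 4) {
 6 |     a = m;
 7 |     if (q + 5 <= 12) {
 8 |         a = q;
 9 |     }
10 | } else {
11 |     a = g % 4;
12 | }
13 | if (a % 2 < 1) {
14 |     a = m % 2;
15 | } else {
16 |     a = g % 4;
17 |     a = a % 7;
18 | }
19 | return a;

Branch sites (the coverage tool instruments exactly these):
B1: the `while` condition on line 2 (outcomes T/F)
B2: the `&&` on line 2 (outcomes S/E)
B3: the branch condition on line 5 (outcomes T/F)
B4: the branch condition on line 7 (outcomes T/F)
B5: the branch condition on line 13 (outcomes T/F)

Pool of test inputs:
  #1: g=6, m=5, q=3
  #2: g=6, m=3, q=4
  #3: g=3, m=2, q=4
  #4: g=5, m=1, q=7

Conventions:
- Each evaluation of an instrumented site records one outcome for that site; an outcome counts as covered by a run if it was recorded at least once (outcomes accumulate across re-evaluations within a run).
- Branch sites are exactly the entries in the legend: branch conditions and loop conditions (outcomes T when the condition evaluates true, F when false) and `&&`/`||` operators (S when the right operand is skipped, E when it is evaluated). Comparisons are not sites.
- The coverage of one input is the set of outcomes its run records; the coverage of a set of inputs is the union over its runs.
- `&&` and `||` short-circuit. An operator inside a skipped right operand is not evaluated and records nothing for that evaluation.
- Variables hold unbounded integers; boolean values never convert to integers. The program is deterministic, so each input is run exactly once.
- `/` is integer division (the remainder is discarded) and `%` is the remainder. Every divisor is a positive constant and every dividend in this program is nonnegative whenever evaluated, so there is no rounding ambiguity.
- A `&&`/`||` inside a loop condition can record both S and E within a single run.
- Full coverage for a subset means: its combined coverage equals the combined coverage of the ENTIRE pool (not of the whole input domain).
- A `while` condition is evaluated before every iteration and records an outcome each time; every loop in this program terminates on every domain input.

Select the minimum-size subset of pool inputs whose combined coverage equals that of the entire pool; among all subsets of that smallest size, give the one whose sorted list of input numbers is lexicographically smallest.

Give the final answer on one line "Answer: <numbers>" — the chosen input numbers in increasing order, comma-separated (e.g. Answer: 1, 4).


input #1 (g=6, m=5, q=3): covers B1=T, B1=F, B2=S, B2=E, B3=T, B4=T, B5=F
input #2 (g=6, m=3, q=4): covers B1=F, B2=E, B3=T, B4=T, B5=T
input #3 (g=3, m=2, q=4): covers B1=F, B2=S, B3=F, B5=F
input #4 (g=5, m=1, q=7): covers B1=F, B2=S, B3=T, B4=T, B5=F
union over all inputs: B1=T, B1=F, B2=S, B2=E, B3=T, B3=F, B4=T, B5=T, B5=F (9 outcomes)
no size-1 subset reaches all 9 outcomes (best union: 7/9)
no size-2 subset reaches all 9 outcomes (best union: 8/9)
at size 3, {1, 2, 3} reaches all 9 outcomes; every lexicographically earlier size-3 subset fails
Answer: 1, 2, 3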